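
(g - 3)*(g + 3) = g^2 - 9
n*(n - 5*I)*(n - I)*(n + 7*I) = n^4 + I*n^3 + 37*n^2 - 35*I*n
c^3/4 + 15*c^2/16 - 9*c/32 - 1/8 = (c/4 + 1)*(c - 1/2)*(c + 1/4)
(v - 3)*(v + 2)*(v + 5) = v^3 + 4*v^2 - 11*v - 30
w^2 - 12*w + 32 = (w - 8)*(w - 4)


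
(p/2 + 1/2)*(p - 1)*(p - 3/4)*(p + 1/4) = p^4/2 - p^3/4 - 19*p^2/32 + p/4 + 3/32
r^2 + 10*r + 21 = (r + 3)*(r + 7)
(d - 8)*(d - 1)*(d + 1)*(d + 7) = d^4 - d^3 - 57*d^2 + d + 56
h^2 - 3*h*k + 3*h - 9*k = (h + 3)*(h - 3*k)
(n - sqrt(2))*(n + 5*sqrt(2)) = n^2 + 4*sqrt(2)*n - 10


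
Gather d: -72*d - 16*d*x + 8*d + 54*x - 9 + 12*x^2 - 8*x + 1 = d*(-16*x - 64) + 12*x^2 + 46*x - 8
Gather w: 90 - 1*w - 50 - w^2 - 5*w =-w^2 - 6*w + 40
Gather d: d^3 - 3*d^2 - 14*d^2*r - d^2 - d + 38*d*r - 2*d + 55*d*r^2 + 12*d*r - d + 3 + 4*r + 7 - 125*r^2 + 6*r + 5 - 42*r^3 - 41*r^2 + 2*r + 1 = d^3 + d^2*(-14*r - 4) + d*(55*r^2 + 50*r - 4) - 42*r^3 - 166*r^2 + 12*r + 16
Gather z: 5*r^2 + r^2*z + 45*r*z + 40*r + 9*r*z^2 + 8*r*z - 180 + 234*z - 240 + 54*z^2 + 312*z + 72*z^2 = 5*r^2 + 40*r + z^2*(9*r + 126) + z*(r^2 + 53*r + 546) - 420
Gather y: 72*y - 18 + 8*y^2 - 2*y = 8*y^2 + 70*y - 18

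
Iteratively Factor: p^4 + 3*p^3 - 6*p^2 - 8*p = (p)*(p^3 + 3*p^2 - 6*p - 8) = p*(p + 1)*(p^2 + 2*p - 8) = p*(p + 1)*(p + 4)*(p - 2)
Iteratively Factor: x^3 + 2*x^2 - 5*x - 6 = (x - 2)*(x^2 + 4*x + 3) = (x - 2)*(x + 1)*(x + 3)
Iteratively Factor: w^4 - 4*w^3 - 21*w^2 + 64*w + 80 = (w - 5)*(w^3 + w^2 - 16*w - 16) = (w - 5)*(w - 4)*(w^2 + 5*w + 4) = (w - 5)*(w - 4)*(w + 4)*(w + 1)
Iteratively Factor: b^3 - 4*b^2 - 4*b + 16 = (b + 2)*(b^2 - 6*b + 8) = (b - 2)*(b + 2)*(b - 4)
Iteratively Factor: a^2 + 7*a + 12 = (a + 3)*(a + 4)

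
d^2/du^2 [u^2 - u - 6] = 2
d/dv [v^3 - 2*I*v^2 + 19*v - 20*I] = 3*v^2 - 4*I*v + 19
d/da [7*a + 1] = 7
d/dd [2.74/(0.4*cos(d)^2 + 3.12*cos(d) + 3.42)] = (2.192*cos(d) + 8.5488)*sin(d)/(0.4*cos(d)^2 + 3.12*cos(d) + 3.42)^2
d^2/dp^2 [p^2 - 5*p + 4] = 2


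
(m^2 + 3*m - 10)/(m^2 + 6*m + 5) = (m - 2)/(m + 1)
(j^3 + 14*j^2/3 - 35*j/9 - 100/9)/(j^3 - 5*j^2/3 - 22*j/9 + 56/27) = 3*(3*j^2 + 10*j - 25)/(9*j^2 - 27*j + 14)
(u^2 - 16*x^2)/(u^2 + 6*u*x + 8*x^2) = (u - 4*x)/(u + 2*x)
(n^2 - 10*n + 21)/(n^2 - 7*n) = (n - 3)/n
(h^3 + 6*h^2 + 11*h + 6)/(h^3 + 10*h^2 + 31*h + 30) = (h + 1)/(h + 5)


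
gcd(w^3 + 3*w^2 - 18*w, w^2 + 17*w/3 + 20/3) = 1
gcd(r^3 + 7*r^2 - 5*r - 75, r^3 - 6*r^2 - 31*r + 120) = r^2 + 2*r - 15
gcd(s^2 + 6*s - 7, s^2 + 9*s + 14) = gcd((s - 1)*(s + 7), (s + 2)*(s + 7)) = s + 7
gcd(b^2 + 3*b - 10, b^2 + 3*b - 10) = b^2 + 3*b - 10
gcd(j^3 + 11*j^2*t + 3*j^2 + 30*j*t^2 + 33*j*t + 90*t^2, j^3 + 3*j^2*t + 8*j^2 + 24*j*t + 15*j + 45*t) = j + 3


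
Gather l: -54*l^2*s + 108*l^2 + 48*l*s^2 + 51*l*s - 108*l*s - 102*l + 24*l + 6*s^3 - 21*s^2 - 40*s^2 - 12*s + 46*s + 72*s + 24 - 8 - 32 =l^2*(108 - 54*s) + l*(48*s^2 - 57*s - 78) + 6*s^3 - 61*s^2 + 106*s - 16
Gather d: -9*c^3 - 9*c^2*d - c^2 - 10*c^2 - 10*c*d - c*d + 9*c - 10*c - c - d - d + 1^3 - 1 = -9*c^3 - 11*c^2 - 2*c + d*(-9*c^2 - 11*c - 2)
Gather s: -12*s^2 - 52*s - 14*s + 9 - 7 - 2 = -12*s^2 - 66*s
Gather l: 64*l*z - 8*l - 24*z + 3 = l*(64*z - 8) - 24*z + 3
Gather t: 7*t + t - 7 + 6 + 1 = 8*t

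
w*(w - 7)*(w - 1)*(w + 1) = w^4 - 7*w^3 - w^2 + 7*w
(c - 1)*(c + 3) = c^2 + 2*c - 3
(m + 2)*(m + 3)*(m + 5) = m^3 + 10*m^2 + 31*m + 30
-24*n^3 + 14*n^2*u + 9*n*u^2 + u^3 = (-n + u)*(4*n + u)*(6*n + u)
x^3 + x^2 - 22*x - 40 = (x - 5)*(x + 2)*(x + 4)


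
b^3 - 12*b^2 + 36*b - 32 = (b - 8)*(b - 2)^2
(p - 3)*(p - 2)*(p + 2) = p^3 - 3*p^2 - 4*p + 12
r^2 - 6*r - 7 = (r - 7)*(r + 1)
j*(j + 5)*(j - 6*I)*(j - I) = j^4 + 5*j^3 - 7*I*j^3 - 6*j^2 - 35*I*j^2 - 30*j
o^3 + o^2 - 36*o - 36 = (o - 6)*(o + 1)*(o + 6)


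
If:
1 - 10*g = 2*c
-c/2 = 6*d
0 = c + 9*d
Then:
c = 0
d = 0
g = 1/10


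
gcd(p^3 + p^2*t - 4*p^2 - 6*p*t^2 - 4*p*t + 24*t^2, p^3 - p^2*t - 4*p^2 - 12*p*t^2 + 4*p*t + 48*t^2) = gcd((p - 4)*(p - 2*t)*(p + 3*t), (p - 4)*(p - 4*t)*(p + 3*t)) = p^2 + 3*p*t - 4*p - 12*t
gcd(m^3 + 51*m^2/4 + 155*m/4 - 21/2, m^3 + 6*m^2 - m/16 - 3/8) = m^2 + 23*m/4 - 3/2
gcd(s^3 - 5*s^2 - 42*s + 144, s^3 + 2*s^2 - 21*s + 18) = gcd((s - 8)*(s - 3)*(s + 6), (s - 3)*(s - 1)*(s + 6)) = s^2 + 3*s - 18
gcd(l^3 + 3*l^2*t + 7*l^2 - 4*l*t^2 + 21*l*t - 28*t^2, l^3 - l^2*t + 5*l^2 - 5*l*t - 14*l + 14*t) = -l^2 + l*t - 7*l + 7*t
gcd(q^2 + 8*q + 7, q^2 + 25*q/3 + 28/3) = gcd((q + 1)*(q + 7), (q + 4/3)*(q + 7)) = q + 7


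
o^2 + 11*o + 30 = (o + 5)*(o + 6)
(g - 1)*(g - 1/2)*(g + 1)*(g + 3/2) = g^4 + g^3 - 7*g^2/4 - g + 3/4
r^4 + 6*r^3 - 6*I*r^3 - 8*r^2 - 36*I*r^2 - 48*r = r*(r + 6)*(r - 4*I)*(r - 2*I)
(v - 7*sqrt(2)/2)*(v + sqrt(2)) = v^2 - 5*sqrt(2)*v/2 - 7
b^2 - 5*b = b*(b - 5)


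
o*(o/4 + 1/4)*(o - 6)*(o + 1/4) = o^4/4 - 19*o^3/16 - 29*o^2/16 - 3*o/8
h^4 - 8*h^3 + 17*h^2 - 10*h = h*(h - 5)*(h - 2)*(h - 1)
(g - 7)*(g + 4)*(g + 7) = g^3 + 4*g^2 - 49*g - 196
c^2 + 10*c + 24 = (c + 4)*(c + 6)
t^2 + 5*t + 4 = (t + 1)*(t + 4)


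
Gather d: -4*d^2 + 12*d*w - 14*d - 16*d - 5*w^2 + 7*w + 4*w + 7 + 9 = -4*d^2 + d*(12*w - 30) - 5*w^2 + 11*w + 16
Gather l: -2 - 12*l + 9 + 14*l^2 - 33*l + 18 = 14*l^2 - 45*l + 25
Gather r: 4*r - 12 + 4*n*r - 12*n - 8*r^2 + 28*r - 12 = -12*n - 8*r^2 + r*(4*n + 32) - 24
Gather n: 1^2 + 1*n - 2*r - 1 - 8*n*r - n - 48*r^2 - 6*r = -8*n*r - 48*r^2 - 8*r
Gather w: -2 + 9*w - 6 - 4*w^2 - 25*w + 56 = -4*w^2 - 16*w + 48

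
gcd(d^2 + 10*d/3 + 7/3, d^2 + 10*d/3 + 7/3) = d^2 + 10*d/3 + 7/3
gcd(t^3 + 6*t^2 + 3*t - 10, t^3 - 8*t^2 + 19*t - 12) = t - 1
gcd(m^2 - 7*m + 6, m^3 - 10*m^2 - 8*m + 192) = m - 6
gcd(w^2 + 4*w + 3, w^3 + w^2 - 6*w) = w + 3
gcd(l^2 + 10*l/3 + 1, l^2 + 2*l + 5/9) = l + 1/3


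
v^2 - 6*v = v*(v - 6)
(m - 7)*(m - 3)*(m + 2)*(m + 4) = m^4 - 4*m^3 - 31*m^2 + 46*m + 168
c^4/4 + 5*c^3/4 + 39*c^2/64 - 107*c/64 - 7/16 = (c/4 + 1)*(c - 1)*(c + 1/4)*(c + 7/4)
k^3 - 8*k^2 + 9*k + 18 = (k - 6)*(k - 3)*(k + 1)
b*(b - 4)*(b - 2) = b^3 - 6*b^2 + 8*b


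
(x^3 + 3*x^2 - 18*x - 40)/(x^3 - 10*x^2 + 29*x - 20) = (x^2 + 7*x + 10)/(x^2 - 6*x + 5)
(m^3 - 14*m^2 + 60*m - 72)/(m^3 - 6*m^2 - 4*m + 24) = (m - 6)/(m + 2)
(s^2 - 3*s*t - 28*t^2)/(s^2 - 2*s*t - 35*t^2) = (s + 4*t)/(s + 5*t)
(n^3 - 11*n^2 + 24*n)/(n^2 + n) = (n^2 - 11*n + 24)/(n + 1)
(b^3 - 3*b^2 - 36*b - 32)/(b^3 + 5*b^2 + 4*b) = (b - 8)/b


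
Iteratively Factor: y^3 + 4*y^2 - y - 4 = (y - 1)*(y^2 + 5*y + 4) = (y - 1)*(y + 4)*(y + 1)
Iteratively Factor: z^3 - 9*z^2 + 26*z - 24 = (z - 4)*(z^2 - 5*z + 6) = (z - 4)*(z - 3)*(z - 2)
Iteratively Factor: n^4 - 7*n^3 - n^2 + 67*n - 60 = (n - 4)*(n^3 - 3*n^2 - 13*n + 15) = (n - 5)*(n - 4)*(n^2 + 2*n - 3) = (n - 5)*(n - 4)*(n + 3)*(n - 1)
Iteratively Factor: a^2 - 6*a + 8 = (a - 2)*(a - 4)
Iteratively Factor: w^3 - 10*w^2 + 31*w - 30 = (w - 2)*(w^2 - 8*w + 15) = (w - 3)*(w - 2)*(w - 5)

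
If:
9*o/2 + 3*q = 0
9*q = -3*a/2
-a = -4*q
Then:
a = 0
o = 0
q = 0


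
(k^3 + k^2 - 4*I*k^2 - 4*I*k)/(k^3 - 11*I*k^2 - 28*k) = (k + 1)/(k - 7*I)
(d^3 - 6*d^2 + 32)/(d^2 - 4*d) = d - 2 - 8/d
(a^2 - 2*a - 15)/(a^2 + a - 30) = (a + 3)/(a + 6)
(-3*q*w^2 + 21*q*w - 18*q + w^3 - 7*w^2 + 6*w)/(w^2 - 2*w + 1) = (-3*q*w + 18*q + w^2 - 6*w)/(w - 1)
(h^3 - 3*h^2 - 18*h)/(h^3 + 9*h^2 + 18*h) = (h - 6)/(h + 6)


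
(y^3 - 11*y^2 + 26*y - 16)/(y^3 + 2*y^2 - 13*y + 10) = (y - 8)/(y + 5)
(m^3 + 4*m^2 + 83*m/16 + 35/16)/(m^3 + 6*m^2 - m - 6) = (m^2 + 3*m + 35/16)/(m^2 + 5*m - 6)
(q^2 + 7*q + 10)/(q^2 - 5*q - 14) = (q + 5)/(q - 7)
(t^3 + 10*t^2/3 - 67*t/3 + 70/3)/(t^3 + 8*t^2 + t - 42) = (t - 5/3)/(t + 3)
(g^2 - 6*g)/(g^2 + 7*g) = (g - 6)/(g + 7)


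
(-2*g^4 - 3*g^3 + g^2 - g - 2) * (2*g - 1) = -4*g^5 - 4*g^4 + 5*g^3 - 3*g^2 - 3*g + 2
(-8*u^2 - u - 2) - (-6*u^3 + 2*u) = 6*u^3 - 8*u^2 - 3*u - 2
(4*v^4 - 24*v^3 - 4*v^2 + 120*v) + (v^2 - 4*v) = 4*v^4 - 24*v^3 - 3*v^2 + 116*v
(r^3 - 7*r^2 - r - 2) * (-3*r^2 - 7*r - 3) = -3*r^5 + 14*r^4 + 49*r^3 + 34*r^2 + 17*r + 6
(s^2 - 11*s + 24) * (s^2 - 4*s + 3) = s^4 - 15*s^3 + 71*s^2 - 129*s + 72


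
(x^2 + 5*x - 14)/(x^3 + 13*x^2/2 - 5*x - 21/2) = 2*(x - 2)/(2*x^2 - x - 3)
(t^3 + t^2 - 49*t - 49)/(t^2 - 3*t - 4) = (t^2 - 49)/(t - 4)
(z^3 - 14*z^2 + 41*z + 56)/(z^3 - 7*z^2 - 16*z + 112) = (z^2 - 7*z - 8)/(z^2 - 16)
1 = 1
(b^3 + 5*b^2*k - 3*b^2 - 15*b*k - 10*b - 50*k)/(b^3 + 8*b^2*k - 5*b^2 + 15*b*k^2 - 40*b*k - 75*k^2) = (b + 2)/(b + 3*k)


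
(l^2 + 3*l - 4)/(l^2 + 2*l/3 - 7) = 3*(l^2 + 3*l - 4)/(3*l^2 + 2*l - 21)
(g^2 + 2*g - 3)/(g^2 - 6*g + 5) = (g + 3)/(g - 5)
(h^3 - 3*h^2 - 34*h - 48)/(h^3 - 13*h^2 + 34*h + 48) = (h^2 + 5*h + 6)/(h^2 - 5*h - 6)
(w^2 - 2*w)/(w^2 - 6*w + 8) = w/(w - 4)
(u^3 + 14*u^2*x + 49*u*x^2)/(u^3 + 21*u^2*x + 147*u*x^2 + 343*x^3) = u/(u + 7*x)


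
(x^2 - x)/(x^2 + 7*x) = (x - 1)/(x + 7)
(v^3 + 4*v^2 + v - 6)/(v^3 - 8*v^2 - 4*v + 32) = (v^2 + 2*v - 3)/(v^2 - 10*v + 16)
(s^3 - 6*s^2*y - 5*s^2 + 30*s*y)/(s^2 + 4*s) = (s^2 - 6*s*y - 5*s + 30*y)/(s + 4)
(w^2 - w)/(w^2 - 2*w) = (w - 1)/(w - 2)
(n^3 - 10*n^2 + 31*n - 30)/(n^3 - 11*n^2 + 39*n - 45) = (n - 2)/(n - 3)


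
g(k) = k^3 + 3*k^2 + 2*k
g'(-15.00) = 587.00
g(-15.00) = -2730.00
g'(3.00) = 47.00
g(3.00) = 60.00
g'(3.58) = 61.93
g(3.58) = 91.49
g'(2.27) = 31.08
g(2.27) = 31.70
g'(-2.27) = 3.84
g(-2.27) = -0.78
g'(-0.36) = 0.23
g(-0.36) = -0.38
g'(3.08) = 48.94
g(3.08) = 63.84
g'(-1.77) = 0.78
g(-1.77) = 0.31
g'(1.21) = 13.65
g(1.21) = 8.58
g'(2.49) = 35.54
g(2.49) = 39.02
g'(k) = 3*k^2 + 6*k + 2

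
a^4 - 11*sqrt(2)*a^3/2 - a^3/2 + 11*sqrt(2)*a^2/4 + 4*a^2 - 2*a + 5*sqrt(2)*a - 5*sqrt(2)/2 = (a - 1/2)*(a - 5*sqrt(2))*(a - sqrt(2))*(a + sqrt(2)/2)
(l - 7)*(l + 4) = l^2 - 3*l - 28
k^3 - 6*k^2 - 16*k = k*(k - 8)*(k + 2)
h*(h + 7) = h^2 + 7*h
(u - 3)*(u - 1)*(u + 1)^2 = u^4 - 2*u^3 - 4*u^2 + 2*u + 3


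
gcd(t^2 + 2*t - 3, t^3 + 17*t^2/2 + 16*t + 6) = 1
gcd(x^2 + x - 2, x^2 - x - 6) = x + 2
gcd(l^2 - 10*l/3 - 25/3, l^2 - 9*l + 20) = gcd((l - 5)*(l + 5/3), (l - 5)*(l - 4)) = l - 5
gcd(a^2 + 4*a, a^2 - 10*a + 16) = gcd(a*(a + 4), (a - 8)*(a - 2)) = 1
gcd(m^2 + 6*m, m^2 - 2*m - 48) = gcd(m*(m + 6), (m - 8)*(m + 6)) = m + 6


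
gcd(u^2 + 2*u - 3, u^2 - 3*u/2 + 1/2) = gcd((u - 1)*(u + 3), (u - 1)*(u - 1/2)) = u - 1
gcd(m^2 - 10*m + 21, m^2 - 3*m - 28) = m - 7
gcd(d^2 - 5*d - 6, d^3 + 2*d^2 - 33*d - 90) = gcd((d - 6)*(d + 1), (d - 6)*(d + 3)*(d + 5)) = d - 6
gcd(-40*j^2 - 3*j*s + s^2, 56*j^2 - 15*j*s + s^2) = -8*j + s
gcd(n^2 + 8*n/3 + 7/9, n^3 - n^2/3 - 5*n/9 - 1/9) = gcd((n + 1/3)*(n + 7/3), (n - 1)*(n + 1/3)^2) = n + 1/3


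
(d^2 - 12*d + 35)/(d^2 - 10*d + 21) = (d - 5)/(d - 3)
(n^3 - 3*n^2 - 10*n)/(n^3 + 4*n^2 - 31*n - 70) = n/(n + 7)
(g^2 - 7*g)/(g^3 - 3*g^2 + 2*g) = (g - 7)/(g^2 - 3*g + 2)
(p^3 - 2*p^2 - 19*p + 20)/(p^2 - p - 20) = p - 1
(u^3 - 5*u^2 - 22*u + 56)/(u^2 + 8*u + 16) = (u^2 - 9*u + 14)/(u + 4)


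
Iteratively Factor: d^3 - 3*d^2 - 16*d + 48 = (d - 4)*(d^2 + d - 12) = (d - 4)*(d - 3)*(d + 4)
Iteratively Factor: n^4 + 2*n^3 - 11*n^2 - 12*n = (n + 4)*(n^3 - 2*n^2 - 3*n) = (n + 1)*(n + 4)*(n^2 - 3*n) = n*(n + 1)*(n + 4)*(n - 3)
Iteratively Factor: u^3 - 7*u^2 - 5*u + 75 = (u + 3)*(u^2 - 10*u + 25) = (u - 5)*(u + 3)*(u - 5)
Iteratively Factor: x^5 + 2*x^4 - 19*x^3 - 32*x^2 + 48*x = (x - 4)*(x^4 + 6*x^3 + 5*x^2 - 12*x) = (x - 4)*(x - 1)*(x^3 + 7*x^2 + 12*x) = (x - 4)*(x - 1)*(x + 4)*(x^2 + 3*x) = (x - 4)*(x - 1)*(x + 3)*(x + 4)*(x)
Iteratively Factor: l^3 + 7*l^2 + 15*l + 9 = (l + 3)*(l^2 + 4*l + 3) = (l + 3)^2*(l + 1)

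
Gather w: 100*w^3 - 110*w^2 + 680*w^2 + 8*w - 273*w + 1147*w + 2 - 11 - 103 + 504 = 100*w^3 + 570*w^2 + 882*w + 392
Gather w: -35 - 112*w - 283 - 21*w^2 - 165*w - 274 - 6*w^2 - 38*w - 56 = -27*w^2 - 315*w - 648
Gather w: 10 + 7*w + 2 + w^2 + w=w^2 + 8*w + 12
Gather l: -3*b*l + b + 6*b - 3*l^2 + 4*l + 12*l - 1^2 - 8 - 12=7*b - 3*l^2 + l*(16 - 3*b) - 21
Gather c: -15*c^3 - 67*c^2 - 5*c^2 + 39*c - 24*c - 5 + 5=-15*c^3 - 72*c^2 + 15*c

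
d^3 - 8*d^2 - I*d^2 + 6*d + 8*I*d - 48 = (d - 8)*(d - 3*I)*(d + 2*I)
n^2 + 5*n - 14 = (n - 2)*(n + 7)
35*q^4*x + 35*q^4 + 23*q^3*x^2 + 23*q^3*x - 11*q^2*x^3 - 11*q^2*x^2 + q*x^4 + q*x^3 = (-7*q + x)*(-5*q + x)*(q + x)*(q*x + q)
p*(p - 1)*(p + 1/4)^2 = p^4 - p^3/2 - 7*p^2/16 - p/16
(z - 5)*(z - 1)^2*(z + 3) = z^4 - 4*z^3 - 10*z^2 + 28*z - 15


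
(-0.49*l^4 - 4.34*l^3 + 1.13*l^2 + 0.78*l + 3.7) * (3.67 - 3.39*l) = 1.6611*l^5 + 12.9143*l^4 - 19.7585*l^3 + 1.5029*l^2 - 9.6804*l + 13.579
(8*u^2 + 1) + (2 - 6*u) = 8*u^2 - 6*u + 3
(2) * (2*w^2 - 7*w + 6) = 4*w^2 - 14*w + 12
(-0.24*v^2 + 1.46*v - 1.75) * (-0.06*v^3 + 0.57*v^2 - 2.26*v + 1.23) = 0.0144*v^5 - 0.2244*v^4 + 1.4796*v^3 - 4.5923*v^2 + 5.7508*v - 2.1525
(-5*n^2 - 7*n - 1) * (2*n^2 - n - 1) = -10*n^4 - 9*n^3 + 10*n^2 + 8*n + 1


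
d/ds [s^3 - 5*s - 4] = 3*s^2 - 5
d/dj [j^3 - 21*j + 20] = 3*j^2 - 21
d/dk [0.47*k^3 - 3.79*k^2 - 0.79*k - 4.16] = 1.41*k^2 - 7.58*k - 0.79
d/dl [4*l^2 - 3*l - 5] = 8*l - 3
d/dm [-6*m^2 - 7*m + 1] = -12*m - 7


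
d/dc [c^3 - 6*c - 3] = 3*c^2 - 6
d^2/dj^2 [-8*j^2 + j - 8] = -16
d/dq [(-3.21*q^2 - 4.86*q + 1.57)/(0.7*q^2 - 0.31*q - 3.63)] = (4.3971*q^2 + 21.1066*q + 18.1285)/(0.49*q^4 - 0.434*q^3 - 4.9859*q^2 + 2.2506*q + 13.1769)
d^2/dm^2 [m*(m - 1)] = 2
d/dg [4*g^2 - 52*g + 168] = 8*g - 52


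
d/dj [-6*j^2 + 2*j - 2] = 2 - 12*j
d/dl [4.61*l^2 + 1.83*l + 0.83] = 9.22*l + 1.83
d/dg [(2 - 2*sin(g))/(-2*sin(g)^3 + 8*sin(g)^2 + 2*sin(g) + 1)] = 2*(-19*sin(g) + sin(3*g) - 7*cos(2*g) + 4)*cos(g)/(-2*sin(g)*cos(g)^2 + 8*cos(g)^2 - 9)^2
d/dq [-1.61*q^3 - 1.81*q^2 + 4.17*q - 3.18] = -4.83*q^2 - 3.62*q + 4.17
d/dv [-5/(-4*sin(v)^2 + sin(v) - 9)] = 5*(1 - 8*sin(v))*cos(v)/(4*sin(v)^2 - sin(v) + 9)^2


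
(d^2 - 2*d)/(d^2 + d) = (d - 2)/(d + 1)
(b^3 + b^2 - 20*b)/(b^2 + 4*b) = (b^2 + b - 20)/(b + 4)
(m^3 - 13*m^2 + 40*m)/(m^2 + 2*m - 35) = m*(m - 8)/(m + 7)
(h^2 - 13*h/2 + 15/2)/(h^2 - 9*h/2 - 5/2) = (2*h - 3)/(2*h + 1)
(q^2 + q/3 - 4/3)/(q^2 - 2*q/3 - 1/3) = (3*q + 4)/(3*q + 1)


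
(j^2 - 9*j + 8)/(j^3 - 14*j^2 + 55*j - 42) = (j - 8)/(j^2 - 13*j + 42)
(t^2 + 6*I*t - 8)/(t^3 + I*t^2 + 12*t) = (t + 2*I)/(t*(t - 3*I))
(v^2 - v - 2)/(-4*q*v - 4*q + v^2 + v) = (2 - v)/(4*q - v)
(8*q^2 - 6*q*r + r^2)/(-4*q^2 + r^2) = (-4*q + r)/(2*q + r)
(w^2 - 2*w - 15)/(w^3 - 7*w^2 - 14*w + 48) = (w - 5)/(w^2 - 10*w + 16)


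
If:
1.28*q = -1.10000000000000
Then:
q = -0.86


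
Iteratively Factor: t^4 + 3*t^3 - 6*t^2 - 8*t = (t + 4)*(t^3 - t^2 - 2*t) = (t - 2)*(t + 4)*(t^2 + t) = (t - 2)*(t + 1)*(t + 4)*(t)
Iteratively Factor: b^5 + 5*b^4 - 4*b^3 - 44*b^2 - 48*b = (b + 4)*(b^4 + b^3 - 8*b^2 - 12*b) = b*(b + 4)*(b^3 + b^2 - 8*b - 12) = b*(b + 2)*(b + 4)*(b^2 - b - 6) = b*(b + 2)^2*(b + 4)*(b - 3)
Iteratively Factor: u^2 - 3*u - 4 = (u - 4)*(u + 1)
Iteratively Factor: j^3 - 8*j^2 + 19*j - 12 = (j - 4)*(j^2 - 4*j + 3) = (j - 4)*(j - 3)*(j - 1)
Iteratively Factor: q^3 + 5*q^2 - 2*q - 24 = (q - 2)*(q^2 + 7*q + 12) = (q - 2)*(q + 4)*(q + 3)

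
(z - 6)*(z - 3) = z^2 - 9*z + 18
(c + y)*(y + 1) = c*y + c + y^2 + y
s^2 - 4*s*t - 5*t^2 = (s - 5*t)*(s + t)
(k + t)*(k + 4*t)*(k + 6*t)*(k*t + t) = k^4*t + 11*k^3*t^2 + k^3*t + 34*k^2*t^3 + 11*k^2*t^2 + 24*k*t^4 + 34*k*t^3 + 24*t^4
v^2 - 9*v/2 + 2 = (v - 4)*(v - 1/2)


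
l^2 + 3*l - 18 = (l - 3)*(l + 6)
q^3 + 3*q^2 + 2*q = q*(q + 1)*(q + 2)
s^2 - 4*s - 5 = (s - 5)*(s + 1)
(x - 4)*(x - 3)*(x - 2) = x^3 - 9*x^2 + 26*x - 24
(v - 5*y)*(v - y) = v^2 - 6*v*y + 5*y^2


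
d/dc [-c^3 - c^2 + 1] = c*(-3*c - 2)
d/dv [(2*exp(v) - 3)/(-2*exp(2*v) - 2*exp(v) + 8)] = ((2*exp(v) - 3)*(2*exp(v) + 1)/2 - exp(2*v) - exp(v) + 4)*exp(v)/(exp(2*v) + exp(v) - 4)^2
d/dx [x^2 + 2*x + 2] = 2*x + 2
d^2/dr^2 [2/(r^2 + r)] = 4*(-r*(r + 1) + (2*r + 1)^2)/(r^3*(r + 1)^3)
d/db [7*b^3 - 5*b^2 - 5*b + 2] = 21*b^2 - 10*b - 5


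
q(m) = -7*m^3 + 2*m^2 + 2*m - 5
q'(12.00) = -2974.00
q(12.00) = -11789.00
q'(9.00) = -1663.00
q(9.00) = -4928.00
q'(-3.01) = -200.30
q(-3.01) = 198.00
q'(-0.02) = 1.91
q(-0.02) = -5.04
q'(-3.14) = -217.61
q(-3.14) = 225.15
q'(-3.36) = -248.52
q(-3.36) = 276.39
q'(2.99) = -173.78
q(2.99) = -168.26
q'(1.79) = -58.13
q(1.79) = -35.16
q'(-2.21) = -109.41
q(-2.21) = 75.91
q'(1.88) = -64.70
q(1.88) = -40.68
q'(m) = -21*m^2 + 4*m + 2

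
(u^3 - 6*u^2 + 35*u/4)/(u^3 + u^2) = (u^2 - 6*u + 35/4)/(u*(u + 1))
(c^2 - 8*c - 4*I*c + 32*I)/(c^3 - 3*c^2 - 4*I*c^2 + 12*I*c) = (c - 8)/(c*(c - 3))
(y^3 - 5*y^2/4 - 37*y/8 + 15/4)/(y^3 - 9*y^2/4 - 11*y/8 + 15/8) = (y + 2)/(y + 1)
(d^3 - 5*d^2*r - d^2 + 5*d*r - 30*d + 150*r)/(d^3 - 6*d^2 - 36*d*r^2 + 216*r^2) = (-d^2 + 5*d*r - 5*d + 25*r)/(-d^2 + 36*r^2)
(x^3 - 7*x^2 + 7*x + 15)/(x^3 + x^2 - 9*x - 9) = (x - 5)/(x + 3)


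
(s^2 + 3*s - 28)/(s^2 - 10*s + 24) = (s + 7)/(s - 6)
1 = 1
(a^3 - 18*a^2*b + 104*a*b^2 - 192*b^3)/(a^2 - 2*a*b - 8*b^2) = (a^2 - 14*a*b + 48*b^2)/(a + 2*b)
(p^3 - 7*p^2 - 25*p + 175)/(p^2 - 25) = p - 7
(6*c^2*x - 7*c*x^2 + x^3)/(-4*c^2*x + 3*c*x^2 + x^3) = (-6*c + x)/(4*c + x)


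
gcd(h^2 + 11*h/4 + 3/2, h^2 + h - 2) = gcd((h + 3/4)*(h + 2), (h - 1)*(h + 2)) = h + 2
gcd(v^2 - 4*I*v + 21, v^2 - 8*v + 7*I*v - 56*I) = 1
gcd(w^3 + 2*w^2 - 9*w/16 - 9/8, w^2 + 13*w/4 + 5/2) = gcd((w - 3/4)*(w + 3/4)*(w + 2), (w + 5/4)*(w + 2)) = w + 2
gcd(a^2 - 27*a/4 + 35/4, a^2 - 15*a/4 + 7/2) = a - 7/4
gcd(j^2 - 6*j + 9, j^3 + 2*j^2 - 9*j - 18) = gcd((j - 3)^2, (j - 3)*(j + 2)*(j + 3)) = j - 3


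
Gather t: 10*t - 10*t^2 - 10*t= -10*t^2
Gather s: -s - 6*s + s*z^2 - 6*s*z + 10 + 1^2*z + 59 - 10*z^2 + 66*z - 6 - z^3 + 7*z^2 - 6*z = s*(z^2 - 6*z - 7) - z^3 - 3*z^2 + 61*z + 63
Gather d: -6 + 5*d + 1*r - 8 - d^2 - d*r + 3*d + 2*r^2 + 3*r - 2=-d^2 + d*(8 - r) + 2*r^2 + 4*r - 16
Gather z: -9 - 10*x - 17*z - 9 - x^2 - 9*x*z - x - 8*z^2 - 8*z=-x^2 - 11*x - 8*z^2 + z*(-9*x - 25) - 18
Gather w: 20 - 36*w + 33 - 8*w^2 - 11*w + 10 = -8*w^2 - 47*w + 63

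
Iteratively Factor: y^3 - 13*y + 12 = (y - 1)*(y^2 + y - 12) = (y - 3)*(y - 1)*(y + 4)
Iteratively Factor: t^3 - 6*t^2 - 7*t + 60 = (t - 5)*(t^2 - t - 12) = (t - 5)*(t - 4)*(t + 3)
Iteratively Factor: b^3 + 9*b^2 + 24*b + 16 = (b + 1)*(b^2 + 8*b + 16) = (b + 1)*(b + 4)*(b + 4)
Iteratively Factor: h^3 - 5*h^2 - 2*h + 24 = (h + 2)*(h^2 - 7*h + 12) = (h - 4)*(h + 2)*(h - 3)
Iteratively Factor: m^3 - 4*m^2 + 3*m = (m - 3)*(m^2 - m) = m*(m - 3)*(m - 1)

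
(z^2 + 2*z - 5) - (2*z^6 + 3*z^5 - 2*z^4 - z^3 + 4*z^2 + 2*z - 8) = -2*z^6 - 3*z^5 + 2*z^4 + z^3 - 3*z^2 + 3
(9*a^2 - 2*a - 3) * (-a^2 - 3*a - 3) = -9*a^4 - 25*a^3 - 18*a^2 + 15*a + 9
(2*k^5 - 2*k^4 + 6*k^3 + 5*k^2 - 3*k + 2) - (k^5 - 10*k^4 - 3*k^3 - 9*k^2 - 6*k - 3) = k^5 + 8*k^4 + 9*k^3 + 14*k^2 + 3*k + 5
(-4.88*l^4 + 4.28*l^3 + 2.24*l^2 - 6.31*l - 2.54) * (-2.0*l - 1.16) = 9.76*l^5 - 2.8992*l^4 - 9.4448*l^3 + 10.0216*l^2 + 12.3996*l + 2.9464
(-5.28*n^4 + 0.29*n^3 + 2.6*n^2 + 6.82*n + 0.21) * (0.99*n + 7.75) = -5.2272*n^5 - 40.6329*n^4 + 4.8215*n^3 + 26.9018*n^2 + 53.0629*n + 1.6275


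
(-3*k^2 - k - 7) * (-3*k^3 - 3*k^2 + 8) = 9*k^5 + 12*k^4 + 24*k^3 - 3*k^2 - 8*k - 56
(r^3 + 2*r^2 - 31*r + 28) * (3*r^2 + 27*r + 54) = 3*r^5 + 33*r^4 + 15*r^3 - 645*r^2 - 918*r + 1512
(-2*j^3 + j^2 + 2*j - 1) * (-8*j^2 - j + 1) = 16*j^5 - 6*j^4 - 19*j^3 + 7*j^2 + 3*j - 1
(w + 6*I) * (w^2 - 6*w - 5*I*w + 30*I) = w^3 - 6*w^2 + I*w^2 + 30*w - 6*I*w - 180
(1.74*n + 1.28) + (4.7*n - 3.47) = 6.44*n - 2.19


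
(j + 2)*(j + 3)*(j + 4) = j^3 + 9*j^2 + 26*j + 24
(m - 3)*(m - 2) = m^2 - 5*m + 6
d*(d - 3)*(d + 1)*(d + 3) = d^4 + d^3 - 9*d^2 - 9*d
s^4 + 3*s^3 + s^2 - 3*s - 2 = (s - 1)*(s + 1)^2*(s + 2)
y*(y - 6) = y^2 - 6*y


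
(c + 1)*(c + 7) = c^2 + 8*c + 7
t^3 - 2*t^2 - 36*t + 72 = (t - 6)*(t - 2)*(t + 6)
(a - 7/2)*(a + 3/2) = a^2 - 2*a - 21/4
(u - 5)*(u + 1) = u^2 - 4*u - 5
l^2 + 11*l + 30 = (l + 5)*(l + 6)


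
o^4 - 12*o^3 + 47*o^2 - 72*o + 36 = (o - 6)*(o - 3)*(o - 2)*(o - 1)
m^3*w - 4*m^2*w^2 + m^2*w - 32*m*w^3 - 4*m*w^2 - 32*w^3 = (m - 8*w)*(m + 4*w)*(m*w + w)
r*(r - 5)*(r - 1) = r^3 - 6*r^2 + 5*r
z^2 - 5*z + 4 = (z - 4)*(z - 1)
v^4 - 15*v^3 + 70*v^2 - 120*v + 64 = (v - 8)*(v - 4)*(v - 2)*(v - 1)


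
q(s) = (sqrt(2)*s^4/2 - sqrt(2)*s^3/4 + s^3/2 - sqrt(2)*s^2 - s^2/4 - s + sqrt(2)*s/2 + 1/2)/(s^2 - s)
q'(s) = (1 - 2*s)*(sqrt(2)*s^4/2 - sqrt(2)*s^3/4 + s^3/2 - sqrt(2)*s^2 - s^2/4 - s + sqrt(2)*s/2 + 1/2)/(s^2 - s)^2 + (2*sqrt(2)*s^3 - 3*sqrt(2)*s^2/4 + 3*s^2/2 - 2*sqrt(2)*s - s/2 - 1 + sqrt(2)/2)/(s^2 - s)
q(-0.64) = 0.08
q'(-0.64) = 1.39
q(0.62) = 0.77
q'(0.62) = 7.21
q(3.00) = 7.65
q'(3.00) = 5.30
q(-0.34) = 0.90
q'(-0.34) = 5.03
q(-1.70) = 0.30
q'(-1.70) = -1.29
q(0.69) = 1.34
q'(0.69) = 9.16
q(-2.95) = 3.15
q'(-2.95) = -3.22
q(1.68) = 1.43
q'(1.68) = 4.71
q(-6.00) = 19.69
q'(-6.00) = -7.61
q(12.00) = 111.16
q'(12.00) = 17.83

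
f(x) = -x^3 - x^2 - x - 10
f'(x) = -3*x^2 - 2*x - 1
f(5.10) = -173.76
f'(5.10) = -89.23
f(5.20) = -182.85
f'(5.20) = -92.52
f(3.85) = -85.74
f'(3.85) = -53.17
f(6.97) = -404.16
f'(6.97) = -160.68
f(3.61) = -73.69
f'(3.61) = -47.32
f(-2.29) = -0.95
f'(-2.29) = -12.15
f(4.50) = -125.88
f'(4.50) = -70.75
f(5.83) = -247.97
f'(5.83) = -114.63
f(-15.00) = 3155.00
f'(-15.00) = -646.00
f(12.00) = -1894.00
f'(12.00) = -457.00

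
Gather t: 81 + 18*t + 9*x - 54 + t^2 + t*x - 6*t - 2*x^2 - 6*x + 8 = t^2 + t*(x + 12) - 2*x^2 + 3*x + 35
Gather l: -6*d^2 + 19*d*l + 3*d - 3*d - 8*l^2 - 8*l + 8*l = -6*d^2 + 19*d*l - 8*l^2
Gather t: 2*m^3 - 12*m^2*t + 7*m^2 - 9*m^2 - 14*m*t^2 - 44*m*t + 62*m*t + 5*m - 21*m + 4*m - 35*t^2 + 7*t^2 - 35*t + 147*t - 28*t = 2*m^3 - 2*m^2 - 12*m + t^2*(-14*m - 28) + t*(-12*m^2 + 18*m + 84)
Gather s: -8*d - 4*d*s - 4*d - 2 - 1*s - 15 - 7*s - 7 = -12*d + s*(-4*d - 8) - 24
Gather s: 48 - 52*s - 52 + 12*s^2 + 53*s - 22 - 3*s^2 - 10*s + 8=9*s^2 - 9*s - 18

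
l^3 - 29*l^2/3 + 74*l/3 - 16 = (l - 6)*(l - 8/3)*(l - 1)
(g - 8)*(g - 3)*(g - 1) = g^3 - 12*g^2 + 35*g - 24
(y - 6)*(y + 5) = y^2 - y - 30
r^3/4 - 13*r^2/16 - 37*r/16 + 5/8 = (r/4 + 1/2)*(r - 5)*(r - 1/4)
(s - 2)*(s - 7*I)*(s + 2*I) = s^3 - 2*s^2 - 5*I*s^2 + 14*s + 10*I*s - 28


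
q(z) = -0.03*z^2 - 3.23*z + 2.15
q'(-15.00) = -2.33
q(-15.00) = 43.85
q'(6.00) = -3.59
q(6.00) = -18.31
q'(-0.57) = -3.20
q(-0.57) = 3.98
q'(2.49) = -3.38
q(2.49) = -6.08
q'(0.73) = -3.27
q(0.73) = -0.22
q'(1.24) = -3.30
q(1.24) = -1.90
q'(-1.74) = -3.13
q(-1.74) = 7.68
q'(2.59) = -3.39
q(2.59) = -6.42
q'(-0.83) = -3.18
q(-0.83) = 4.81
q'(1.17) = -3.30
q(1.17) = -1.67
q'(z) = -0.06*z - 3.23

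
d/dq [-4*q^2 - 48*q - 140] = -8*q - 48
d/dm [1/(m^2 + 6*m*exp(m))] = 2*(-3*m*exp(m) - m - 3*exp(m))/(m^2*(m + 6*exp(m))^2)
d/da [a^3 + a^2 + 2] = a*(3*a + 2)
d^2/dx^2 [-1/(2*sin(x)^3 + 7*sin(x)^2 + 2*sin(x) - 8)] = 2*(18*sin(x)^6 + 77*sin(x)^5 + 78*sin(x)^4 - 19*sin(x)^3 - 45*sin(x)^2 - 82*sin(x) - 60)/((sin(x) + 2)^3*(3*sin(x) - cos(2*x) - 3)^3)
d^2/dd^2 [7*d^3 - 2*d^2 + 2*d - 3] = 42*d - 4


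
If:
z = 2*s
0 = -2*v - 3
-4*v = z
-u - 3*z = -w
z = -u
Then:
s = 3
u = -6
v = -3/2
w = 12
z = 6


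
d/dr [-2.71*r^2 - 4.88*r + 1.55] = -5.42*r - 4.88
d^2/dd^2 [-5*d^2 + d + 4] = -10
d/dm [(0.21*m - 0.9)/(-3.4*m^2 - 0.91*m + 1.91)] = (0.714*m^2 - 6.12*m - 0.4179)/(11.56*m^4 + 6.188*m^3 - 12.1599*m^2 - 3.4762*m + 3.6481)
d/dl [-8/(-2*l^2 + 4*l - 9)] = 32*(1 - l)/(2*l^2 - 4*l + 9)^2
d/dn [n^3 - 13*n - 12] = 3*n^2 - 13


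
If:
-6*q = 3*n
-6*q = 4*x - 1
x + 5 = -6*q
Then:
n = 7/3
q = -7/6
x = 2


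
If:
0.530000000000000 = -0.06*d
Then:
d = -8.83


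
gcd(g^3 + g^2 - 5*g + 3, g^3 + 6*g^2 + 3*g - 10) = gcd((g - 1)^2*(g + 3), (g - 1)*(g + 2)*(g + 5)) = g - 1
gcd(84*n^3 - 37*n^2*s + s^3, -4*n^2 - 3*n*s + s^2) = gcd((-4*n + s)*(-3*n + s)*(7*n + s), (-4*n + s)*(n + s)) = -4*n + s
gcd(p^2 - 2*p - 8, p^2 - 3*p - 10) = p + 2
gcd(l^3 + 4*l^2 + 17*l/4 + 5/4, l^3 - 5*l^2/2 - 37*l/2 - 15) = l^2 + 7*l/2 + 5/2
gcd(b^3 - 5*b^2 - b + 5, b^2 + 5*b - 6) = b - 1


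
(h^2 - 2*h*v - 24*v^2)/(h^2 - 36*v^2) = (h + 4*v)/(h + 6*v)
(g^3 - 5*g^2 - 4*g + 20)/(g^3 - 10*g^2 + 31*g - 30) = (g + 2)/(g - 3)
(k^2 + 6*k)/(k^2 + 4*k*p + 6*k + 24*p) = k/(k + 4*p)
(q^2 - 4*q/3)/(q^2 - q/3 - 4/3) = q/(q + 1)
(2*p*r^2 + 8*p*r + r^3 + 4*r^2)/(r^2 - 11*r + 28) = r*(2*p*r + 8*p + r^2 + 4*r)/(r^2 - 11*r + 28)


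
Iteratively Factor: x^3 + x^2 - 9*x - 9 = (x + 1)*(x^2 - 9) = (x + 1)*(x + 3)*(x - 3)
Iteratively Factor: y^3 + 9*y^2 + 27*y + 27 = (y + 3)*(y^2 + 6*y + 9) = (y + 3)^2*(y + 3)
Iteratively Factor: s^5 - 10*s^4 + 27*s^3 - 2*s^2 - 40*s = (s - 4)*(s^4 - 6*s^3 + 3*s^2 + 10*s) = s*(s - 4)*(s^3 - 6*s^2 + 3*s + 10) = s*(s - 4)*(s - 2)*(s^2 - 4*s - 5) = s*(s - 4)*(s - 2)*(s + 1)*(s - 5)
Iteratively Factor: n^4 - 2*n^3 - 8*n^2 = (n)*(n^3 - 2*n^2 - 8*n) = n^2*(n^2 - 2*n - 8) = n^2*(n - 4)*(n + 2)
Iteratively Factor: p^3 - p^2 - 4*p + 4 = (p + 2)*(p^2 - 3*p + 2) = (p - 1)*(p + 2)*(p - 2)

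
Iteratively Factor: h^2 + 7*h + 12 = (h + 3)*(h + 4)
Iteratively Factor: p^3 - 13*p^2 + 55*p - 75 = (p - 3)*(p^2 - 10*p + 25) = (p - 5)*(p - 3)*(p - 5)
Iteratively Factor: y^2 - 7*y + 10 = (y - 2)*(y - 5)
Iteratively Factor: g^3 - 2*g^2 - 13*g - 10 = (g + 1)*(g^2 - 3*g - 10) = (g + 1)*(g + 2)*(g - 5)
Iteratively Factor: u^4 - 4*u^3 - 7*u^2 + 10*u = (u)*(u^3 - 4*u^2 - 7*u + 10) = u*(u - 5)*(u^2 + u - 2) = u*(u - 5)*(u + 2)*(u - 1)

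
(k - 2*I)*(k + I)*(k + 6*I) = k^3 + 5*I*k^2 + 8*k + 12*I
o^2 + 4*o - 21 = (o - 3)*(o + 7)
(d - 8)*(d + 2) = d^2 - 6*d - 16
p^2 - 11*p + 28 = (p - 7)*(p - 4)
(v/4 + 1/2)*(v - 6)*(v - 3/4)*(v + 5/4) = v^4/4 - 7*v^3/8 - 239*v^2/64 - 9*v/16 + 45/16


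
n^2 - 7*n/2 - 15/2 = (n - 5)*(n + 3/2)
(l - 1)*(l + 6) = l^2 + 5*l - 6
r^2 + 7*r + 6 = (r + 1)*(r + 6)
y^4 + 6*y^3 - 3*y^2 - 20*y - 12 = (y - 2)*(y + 1)^2*(y + 6)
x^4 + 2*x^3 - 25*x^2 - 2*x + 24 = (x - 4)*(x - 1)*(x + 1)*(x + 6)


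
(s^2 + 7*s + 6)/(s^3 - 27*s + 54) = (s + 1)/(s^2 - 6*s + 9)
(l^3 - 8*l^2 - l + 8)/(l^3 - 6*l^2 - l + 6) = (l - 8)/(l - 6)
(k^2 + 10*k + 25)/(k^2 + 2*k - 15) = (k + 5)/(k - 3)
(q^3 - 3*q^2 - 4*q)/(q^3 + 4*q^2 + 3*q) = (q - 4)/(q + 3)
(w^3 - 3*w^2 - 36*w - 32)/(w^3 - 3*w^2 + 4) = (w^2 - 4*w - 32)/(w^2 - 4*w + 4)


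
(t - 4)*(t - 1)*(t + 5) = t^3 - 21*t + 20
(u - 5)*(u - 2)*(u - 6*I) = u^3 - 7*u^2 - 6*I*u^2 + 10*u + 42*I*u - 60*I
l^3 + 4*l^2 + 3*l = l*(l + 1)*(l + 3)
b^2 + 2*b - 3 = (b - 1)*(b + 3)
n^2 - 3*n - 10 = (n - 5)*(n + 2)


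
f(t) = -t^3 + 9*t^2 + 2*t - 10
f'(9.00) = -79.00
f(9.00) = 8.00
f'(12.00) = -214.00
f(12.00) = -418.00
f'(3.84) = 26.88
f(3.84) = 73.77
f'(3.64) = 27.77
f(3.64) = 68.30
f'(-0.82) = -14.78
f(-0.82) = -5.04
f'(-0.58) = -9.45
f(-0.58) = -7.94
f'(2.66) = 28.65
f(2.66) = 40.18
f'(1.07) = 17.83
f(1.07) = 1.22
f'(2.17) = 26.93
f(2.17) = 26.50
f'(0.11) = 3.94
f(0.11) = -9.67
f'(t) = -3*t^2 + 18*t + 2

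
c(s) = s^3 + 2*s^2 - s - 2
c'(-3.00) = 14.00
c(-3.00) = -8.00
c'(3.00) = 38.00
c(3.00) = 40.00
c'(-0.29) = -1.91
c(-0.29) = -1.57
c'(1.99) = 18.84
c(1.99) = 11.81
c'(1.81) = 16.07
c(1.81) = 8.67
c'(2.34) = 24.79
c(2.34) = 19.42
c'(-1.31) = -1.09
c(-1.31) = 0.49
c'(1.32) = 9.51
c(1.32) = 2.46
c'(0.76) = 3.77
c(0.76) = -1.17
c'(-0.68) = -2.33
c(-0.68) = -0.71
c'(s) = 3*s^2 + 4*s - 1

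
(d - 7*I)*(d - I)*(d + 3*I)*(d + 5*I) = d^4 + 42*d^2 + 64*I*d + 105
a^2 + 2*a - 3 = (a - 1)*(a + 3)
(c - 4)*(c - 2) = c^2 - 6*c + 8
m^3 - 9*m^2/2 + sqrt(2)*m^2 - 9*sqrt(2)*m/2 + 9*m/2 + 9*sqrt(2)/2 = (m - 3)*(m - 3/2)*(m + sqrt(2))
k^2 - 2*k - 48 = (k - 8)*(k + 6)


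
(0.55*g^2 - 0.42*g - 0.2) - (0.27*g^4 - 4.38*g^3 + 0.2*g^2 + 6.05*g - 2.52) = -0.27*g^4 + 4.38*g^3 + 0.35*g^2 - 6.47*g + 2.32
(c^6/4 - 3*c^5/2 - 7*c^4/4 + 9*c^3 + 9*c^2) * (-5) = -5*c^6/4 + 15*c^5/2 + 35*c^4/4 - 45*c^3 - 45*c^2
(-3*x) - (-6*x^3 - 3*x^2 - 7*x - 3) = 6*x^3 + 3*x^2 + 4*x + 3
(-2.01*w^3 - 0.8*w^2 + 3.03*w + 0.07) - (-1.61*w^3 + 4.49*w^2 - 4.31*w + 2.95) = -0.4*w^3 - 5.29*w^2 + 7.34*w - 2.88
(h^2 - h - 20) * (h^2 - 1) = h^4 - h^3 - 21*h^2 + h + 20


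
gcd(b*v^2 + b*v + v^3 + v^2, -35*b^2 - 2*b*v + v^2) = 1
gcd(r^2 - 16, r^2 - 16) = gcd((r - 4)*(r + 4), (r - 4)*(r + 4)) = r^2 - 16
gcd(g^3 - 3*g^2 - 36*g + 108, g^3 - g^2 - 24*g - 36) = g - 6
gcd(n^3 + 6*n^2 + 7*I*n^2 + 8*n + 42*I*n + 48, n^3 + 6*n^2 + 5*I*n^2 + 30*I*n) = n + 6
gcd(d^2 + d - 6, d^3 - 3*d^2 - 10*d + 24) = d^2 + d - 6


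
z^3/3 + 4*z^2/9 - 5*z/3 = z*(z/3 + 1)*(z - 5/3)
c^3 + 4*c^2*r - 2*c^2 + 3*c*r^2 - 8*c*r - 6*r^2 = (c - 2)*(c + r)*(c + 3*r)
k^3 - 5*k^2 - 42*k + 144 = (k - 8)*(k - 3)*(k + 6)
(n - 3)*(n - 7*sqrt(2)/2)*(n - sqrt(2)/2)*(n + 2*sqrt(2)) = n^4 - 3*n^3 - 2*sqrt(2)*n^3 - 25*n^2/2 + 6*sqrt(2)*n^2 + 7*sqrt(2)*n + 75*n/2 - 21*sqrt(2)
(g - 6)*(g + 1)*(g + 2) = g^3 - 3*g^2 - 16*g - 12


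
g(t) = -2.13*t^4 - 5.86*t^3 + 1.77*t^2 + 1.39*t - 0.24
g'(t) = -8.52*t^3 - 17.58*t^2 + 3.54*t + 1.39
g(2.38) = -134.25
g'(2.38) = -204.63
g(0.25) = 0.12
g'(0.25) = 1.04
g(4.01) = -894.82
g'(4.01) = -816.48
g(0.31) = 0.17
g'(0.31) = 0.54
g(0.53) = -0.05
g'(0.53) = -2.94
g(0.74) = -1.26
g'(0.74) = -9.07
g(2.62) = -190.20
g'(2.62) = -263.24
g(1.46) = -22.35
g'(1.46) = -57.43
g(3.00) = -310.89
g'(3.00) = -376.25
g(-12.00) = -33803.64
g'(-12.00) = 12149.95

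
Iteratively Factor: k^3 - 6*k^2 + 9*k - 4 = (k - 1)*(k^2 - 5*k + 4) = (k - 4)*(k - 1)*(k - 1)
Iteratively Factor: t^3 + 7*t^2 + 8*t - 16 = (t + 4)*(t^2 + 3*t - 4) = (t + 4)^2*(t - 1)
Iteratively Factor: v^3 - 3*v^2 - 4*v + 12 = (v - 3)*(v^2 - 4) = (v - 3)*(v + 2)*(v - 2)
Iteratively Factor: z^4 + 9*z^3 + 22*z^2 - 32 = (z + 2)*(z^3 + 7*z^2 + 8*z - 16) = (z + 2)*(z + 4)*(z^2 + 3*z - 4) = (z - 1)*(z + 2)*(z + 4)*(z + 4)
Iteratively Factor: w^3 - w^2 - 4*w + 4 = (w - 1)*(w^2 - 4) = (w - 1)*(w + 2)*(w - 2)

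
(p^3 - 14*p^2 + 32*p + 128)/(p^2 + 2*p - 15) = (p^3 - 14*p^2 + 32*p + 128)/(p^2 + 2*p - 15)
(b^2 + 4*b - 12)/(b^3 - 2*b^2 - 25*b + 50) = (b + 6)/(b^2 - 25)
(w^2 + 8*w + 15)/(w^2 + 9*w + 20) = (w + 3)/(w + 4)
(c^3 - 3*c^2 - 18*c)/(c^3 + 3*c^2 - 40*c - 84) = c*(c + 3)/(c^2 + 9*c + 14)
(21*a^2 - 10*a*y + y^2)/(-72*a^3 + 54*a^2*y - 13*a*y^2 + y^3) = (-7*a + y)/(24*a^2 - 10*a*y + y^2)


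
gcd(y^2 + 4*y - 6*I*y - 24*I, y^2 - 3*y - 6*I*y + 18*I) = y - 6*I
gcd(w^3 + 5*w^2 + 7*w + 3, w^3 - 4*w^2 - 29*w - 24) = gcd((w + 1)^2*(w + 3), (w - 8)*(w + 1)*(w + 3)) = w^2 + 4*w + 3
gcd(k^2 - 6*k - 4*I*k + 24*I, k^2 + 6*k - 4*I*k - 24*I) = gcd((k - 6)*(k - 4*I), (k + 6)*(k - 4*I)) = k - 4*I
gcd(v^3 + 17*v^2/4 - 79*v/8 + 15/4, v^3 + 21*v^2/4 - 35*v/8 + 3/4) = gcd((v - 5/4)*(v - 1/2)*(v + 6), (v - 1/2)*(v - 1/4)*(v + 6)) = v^2 + 11*v/2 - 3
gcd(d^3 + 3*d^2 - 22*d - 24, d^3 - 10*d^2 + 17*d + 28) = d^2 - 3*d - 4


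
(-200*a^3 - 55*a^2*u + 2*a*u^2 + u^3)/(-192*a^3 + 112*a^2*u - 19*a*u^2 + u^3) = (25*a^2 + 10*a*u + u^2)/(24*a^2 - 11*a*u + u^2)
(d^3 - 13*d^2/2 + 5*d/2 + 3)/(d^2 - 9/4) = 2*(2*d^3 - 13*d^2 + 5*d + 6)/(4*d^2 - 9)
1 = 1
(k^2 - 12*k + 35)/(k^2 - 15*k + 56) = (k - 5)/(k - 8)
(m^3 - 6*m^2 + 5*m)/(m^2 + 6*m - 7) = m*(m - 5)/(m + 7)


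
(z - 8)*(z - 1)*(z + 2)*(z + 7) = z^4 - 59*z^2 - 54*z + 112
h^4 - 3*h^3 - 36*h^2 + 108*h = h*(h - 6)*(h - 3)*(h + 6)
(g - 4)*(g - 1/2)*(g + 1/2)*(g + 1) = g^4 - 3*g^3 - 17*g^2/4 + 3*g/4 + 1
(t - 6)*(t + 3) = t^2 - 3*t - 18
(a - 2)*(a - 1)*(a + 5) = a^3 + 2*a^2 - 13*a + 10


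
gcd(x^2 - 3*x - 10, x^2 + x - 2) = x + 2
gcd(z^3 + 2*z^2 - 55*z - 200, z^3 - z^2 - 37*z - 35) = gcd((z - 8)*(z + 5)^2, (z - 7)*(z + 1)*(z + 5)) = z + 5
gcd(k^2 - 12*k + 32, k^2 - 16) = k - 4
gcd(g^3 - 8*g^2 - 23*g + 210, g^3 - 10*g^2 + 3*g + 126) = g^2 - 13*g + 42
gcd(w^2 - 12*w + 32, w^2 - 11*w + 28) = w - 4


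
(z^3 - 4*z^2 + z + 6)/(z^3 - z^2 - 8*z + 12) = (z^2 - 2*z - 3)/(z^2 + z - 6)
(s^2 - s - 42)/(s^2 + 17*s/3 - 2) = 3*(s - 7)/(3*s - 1)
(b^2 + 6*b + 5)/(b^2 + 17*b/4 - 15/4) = 4*(b + 1)/(4*b - 3)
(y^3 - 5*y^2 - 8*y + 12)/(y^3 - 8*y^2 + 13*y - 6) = (y + 2)/(y - 1)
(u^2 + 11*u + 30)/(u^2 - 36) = (u + 5)/(u - 6)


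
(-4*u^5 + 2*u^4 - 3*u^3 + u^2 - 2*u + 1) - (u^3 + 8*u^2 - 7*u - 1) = -4*u^5 + 2*u^4 - 4*u^3 - 7*u^2 + 5*u + 2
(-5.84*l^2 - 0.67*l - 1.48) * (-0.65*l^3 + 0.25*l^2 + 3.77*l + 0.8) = 3.796*l^5 - 1.0245*l^4 - 21.2223*l^3 - 7.5679*l^2 - 6.1156*l - 1.184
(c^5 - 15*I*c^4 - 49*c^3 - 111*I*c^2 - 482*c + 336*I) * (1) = c^5 - 15*I*c^4 - 49*c^3 - 111*I*c^2 - 482*c + 336*I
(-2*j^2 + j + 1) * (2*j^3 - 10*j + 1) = -4*j^5 + 2*j^4 + 22*j^3 - 12*j^2 - 9*j + 1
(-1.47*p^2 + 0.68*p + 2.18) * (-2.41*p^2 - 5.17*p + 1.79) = 3.5427*p^4 + 5.9611*p^3 - 11.4007*p^2 - 10.0534*p + 3.9022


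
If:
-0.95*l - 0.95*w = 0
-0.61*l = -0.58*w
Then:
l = 0.00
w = 0.00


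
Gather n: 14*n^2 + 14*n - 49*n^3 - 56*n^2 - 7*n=-49*n^3 - 42*n^2 + 7*n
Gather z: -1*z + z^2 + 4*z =z^2 + 3*z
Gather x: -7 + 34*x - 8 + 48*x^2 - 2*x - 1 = 48*x^2 + 32*x - 16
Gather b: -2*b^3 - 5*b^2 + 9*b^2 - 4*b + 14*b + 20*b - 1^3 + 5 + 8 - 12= -2*b^3 + 4*b^2 + 30*b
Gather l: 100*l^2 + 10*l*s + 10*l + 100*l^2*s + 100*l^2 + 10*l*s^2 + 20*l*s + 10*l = l^2*(100*s + 200) + l*(10*s^2 + 30*s + 20)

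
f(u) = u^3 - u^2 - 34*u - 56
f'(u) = 3*u^2 - 2*u - 34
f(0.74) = -81.30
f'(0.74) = -33.84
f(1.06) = -91.97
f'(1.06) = -32.75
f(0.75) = -81.64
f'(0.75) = -33.81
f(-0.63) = -35.23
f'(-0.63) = -31.55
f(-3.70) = 5.46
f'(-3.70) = 14.47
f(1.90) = -117.35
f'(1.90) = -26.97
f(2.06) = -121.54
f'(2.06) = -25.39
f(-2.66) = 8.54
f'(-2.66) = -7.45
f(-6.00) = -104.00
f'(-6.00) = 86.00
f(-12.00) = -1520.00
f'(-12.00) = 422.00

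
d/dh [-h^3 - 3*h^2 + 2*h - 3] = -3*h^2 - 6*h + 2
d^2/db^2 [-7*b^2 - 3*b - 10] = -14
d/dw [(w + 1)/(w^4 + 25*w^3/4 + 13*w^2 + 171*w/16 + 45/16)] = 16*(16*w^4 + 100*w^3 + 208*w^2 + 171*w - (w + 1)*(64*w^3 + 300*w^2 + 416*w + 171) + 45)/(16*w^4 + 100*w^3 + 208*w^2 + 171*w + 45)^2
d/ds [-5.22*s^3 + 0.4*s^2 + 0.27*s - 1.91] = -15.66*s^2 + 0.8*s + 0.27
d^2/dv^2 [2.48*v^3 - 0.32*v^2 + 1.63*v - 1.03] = 14.88*v - 0.64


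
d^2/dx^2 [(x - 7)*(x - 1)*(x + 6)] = 6*x - 4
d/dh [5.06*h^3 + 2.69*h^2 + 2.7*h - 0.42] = 15.18*h^2 + 5.38*h + 2.7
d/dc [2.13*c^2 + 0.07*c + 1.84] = 4.26*c + 0.07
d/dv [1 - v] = -1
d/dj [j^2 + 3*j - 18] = 2*j + 3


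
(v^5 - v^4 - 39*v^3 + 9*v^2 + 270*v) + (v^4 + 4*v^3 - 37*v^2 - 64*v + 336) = v^5 - 35*v^3 - 28*v^2 + 206*v + 336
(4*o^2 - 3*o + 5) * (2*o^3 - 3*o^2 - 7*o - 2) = 8*o^5 - 18*o^4 - 9*o^3 - 2*o^2 - 29*o - 10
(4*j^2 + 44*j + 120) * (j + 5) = 4*j^3 + 64*j^2 + 340*j + 600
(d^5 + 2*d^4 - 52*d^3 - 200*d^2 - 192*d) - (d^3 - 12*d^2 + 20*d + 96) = d^5 + 2*d^4 - 53*d^3 - 188*d^2 - 212*d - 96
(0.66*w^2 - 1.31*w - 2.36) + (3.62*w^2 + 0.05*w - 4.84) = 4.28*w^2 - 1.26*w - 7.2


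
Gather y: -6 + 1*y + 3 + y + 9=2*y + 6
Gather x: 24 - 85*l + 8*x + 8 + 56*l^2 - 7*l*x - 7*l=56*l^2 - 92*l + x*(8 - 7*l) + 32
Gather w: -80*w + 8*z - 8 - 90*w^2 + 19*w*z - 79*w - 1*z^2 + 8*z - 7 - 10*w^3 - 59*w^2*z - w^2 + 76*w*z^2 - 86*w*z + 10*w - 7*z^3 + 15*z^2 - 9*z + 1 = -10*w^3 + w^2*(-59*z - 91) + w*(76*z^2 - 67*z - 149) - 7*z^3 + 14*z^2 + 7*z - 14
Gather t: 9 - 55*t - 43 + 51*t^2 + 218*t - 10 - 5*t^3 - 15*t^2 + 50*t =-5*t^3 + 36*t^2 + 213*t - 44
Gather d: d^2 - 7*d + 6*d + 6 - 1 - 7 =d^2 - d - 2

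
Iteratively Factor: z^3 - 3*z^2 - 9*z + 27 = (z - 3)*(z^2 - 9) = (z - 3)^2*(z + 3)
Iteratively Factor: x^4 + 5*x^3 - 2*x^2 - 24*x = (x - 2)*(x^3 + 7*x^2 + 12*x) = (x - 2)*(x + 3)*(x^2 + 4*x) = x*(x - 2)*(x + 3)*(x + 4)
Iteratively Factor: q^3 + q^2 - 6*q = (q)*(q^2 + q - 6) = q*(q + 3)*(q - 2)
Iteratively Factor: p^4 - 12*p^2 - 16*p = (p - 4)*(p^3 + 4*p^2 + 4*p) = p*(p - 4)*(p^2 + 4*p + 4) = p*(p - 4)*(p + 2)*(p + 2)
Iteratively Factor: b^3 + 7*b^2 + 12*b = (b)*(b^2 + 7*b + 12) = b*(b + 4)*(b + 3)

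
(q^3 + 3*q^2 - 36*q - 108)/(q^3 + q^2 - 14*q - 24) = (q^2 - 36)/(q^2 - 2*q - 8)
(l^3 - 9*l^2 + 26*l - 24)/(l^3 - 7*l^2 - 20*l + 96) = (l^2 - 6*l + 8)/(l^2 - 4*l - 32)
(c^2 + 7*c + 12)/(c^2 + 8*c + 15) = (c + 4)/(c + 5)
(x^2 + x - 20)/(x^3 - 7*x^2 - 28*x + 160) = 1/(x - 8)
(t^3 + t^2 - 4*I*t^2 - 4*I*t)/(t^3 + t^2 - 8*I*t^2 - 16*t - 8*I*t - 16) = t/(t - 4*I)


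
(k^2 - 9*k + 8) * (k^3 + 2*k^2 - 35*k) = k^5 - 7*k^4 - 45*k^3 + 331*k^2 - 280*k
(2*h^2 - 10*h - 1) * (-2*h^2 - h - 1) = -4*h^4 + 18*h^3 + 10*h^2 + 11*h + 1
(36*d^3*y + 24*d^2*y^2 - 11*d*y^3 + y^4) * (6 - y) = -36*d^3*y^2 + 216*d^3*y - 24*d^2*y^3 + 144*d^2*y^2 + 11*d*y^4 - 66*d*y^3 - y^5 + 6*y^4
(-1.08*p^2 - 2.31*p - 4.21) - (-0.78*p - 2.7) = -1.08*p^2 - 1.53*p - 1.51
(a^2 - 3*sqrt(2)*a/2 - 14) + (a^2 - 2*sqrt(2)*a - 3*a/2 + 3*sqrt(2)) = 2*a^2 - 7*sqrt(2)*a/2 - 3*a/2 - 14 + 3*sqrt(2)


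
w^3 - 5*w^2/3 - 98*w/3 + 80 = (w - 5)*(w - 8/3)*(w + 6)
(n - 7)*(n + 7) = n^2 - 49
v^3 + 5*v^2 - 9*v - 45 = (v - 3)*(v + 3)*(v + 5)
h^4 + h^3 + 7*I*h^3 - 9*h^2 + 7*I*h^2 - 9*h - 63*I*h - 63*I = (h - 3)*(h + 1)*(h + 3)*(h + 7*I)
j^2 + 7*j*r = j*(j + 7*r)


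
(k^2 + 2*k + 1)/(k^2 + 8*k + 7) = (k + 1)/(k + 7)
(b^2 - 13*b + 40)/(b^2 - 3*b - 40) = (b - 5)/(b + 5)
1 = 1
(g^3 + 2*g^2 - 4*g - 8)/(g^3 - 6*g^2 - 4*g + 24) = (g + 2)/(g - 6)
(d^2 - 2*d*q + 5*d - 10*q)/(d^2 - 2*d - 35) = (d - 2*q)/(d - 7)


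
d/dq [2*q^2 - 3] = 4*q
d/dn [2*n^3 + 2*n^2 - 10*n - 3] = 6*n^2 + 4*n - 10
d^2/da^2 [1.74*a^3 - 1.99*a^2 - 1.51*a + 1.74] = 10.44*a - 3.98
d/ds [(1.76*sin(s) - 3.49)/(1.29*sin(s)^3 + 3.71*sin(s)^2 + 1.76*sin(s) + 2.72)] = (-4.5408*sin(s)^3 + 6.9767*sin(s)^2 + 25.8958*sin(s) + 10.9296)*cos(s)/(1.6641*sin(s)^6 + 9.5718*sin(s)^5 + 18.3049*sin(s)^4 + 20.0768*sin(s)^3 + 23.28*sin(s)^2 + 9.5744*sin(s) + 7.3984)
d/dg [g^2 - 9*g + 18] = 2*g - 9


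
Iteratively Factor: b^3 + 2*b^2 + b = (b + 1)*(b^2 + b) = (b + 1)^2*(b)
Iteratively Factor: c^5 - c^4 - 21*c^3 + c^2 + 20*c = (c - 5)*(c^4 + 4*c^3 - c^2 - 4*c) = (c - 5)*(c + 4)*(c^3 - c) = (c - 5)*(c - 1)*(c + 4)*(c^2 + c) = c*(c - 5)*(c - 1)*(c + 4)*(c + 1)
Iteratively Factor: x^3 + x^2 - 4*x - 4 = (x + 1)*(x^2 - 4) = (x - 2)*(x + 1)*(x + 2)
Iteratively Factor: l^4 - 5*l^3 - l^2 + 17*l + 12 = (l - 3)*(l^3 - 2*l^2 - 7*l - 4) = (l - 3)*(l + 1)*(l^2 - 3*l - 4) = (l - 4)*(l - 3)*(l + 1)*(l + 1)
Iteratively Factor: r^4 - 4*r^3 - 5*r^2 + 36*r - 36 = (r - 3)*(r^3 - r^2 - 8*r + 12) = (r - 3)*(r - 2)*(r^2 + r - 6) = (r - 3)*(r - 2)*(r + 3)*(r - 2)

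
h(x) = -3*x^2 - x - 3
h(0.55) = -4.46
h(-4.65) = -63.22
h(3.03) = -33.57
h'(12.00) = -73.00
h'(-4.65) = 26.90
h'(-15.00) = 89.00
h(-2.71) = -22.32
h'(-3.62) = 20.72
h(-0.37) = -3.04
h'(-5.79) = 33.74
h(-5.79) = -97.78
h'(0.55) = -4.30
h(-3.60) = -38.28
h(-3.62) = -38.69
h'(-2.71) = 15.26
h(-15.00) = -663.00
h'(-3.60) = 20.60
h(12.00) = -447.00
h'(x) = -6*x - 1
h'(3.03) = -19.18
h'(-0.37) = 1.22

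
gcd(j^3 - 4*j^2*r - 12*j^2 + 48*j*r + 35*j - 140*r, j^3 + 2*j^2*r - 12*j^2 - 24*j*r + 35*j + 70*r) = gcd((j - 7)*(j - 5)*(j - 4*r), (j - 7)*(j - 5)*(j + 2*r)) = j^2 - 12*j + 35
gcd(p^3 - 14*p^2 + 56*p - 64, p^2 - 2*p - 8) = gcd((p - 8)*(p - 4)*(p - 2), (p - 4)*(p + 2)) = p - 4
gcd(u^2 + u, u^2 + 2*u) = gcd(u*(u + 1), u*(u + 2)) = u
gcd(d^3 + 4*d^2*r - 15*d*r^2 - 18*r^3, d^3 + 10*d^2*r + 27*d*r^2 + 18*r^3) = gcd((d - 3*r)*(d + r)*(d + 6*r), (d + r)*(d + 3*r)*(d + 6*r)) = d^2 + 7*d*r + 6*r^2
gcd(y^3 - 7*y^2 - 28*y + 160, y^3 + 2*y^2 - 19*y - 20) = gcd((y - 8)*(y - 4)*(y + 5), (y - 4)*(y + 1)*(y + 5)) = y^2 + y - 20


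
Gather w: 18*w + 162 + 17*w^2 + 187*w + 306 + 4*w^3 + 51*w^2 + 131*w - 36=4*w^3 + 68*w^2 + 336*w + 432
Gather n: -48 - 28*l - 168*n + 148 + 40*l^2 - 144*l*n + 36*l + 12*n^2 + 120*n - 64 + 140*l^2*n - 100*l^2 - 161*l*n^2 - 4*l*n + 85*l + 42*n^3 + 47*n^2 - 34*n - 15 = -60*l^2 + 93*l + 42*n^3 + n^2*(59 - 161*l) + n*(140*l^2 - 148*l - 82) + 21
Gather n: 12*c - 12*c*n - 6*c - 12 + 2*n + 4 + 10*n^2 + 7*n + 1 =6*c + 10*n^2 + n*(9 - 12*c) - 7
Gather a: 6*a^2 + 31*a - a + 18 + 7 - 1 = 6*a^2 + 30*a + 24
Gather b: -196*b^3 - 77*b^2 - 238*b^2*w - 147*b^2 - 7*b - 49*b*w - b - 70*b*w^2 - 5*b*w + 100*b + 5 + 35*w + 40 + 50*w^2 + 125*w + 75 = -196*b^3 + b^2*(-238*w - 224) + b*(-70*w^2 - 54*w + 92) + 50*w^2 + 160*w + 120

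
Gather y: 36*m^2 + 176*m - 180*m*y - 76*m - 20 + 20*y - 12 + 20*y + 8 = 36*m^2 + 100*m + y*(40 - 180*m) - 24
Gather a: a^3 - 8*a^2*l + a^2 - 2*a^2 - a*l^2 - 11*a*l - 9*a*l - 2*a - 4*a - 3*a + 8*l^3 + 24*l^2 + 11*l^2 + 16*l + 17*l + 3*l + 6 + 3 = a^3 + a^2*(-8*l - 1) + a*(-l^2 - 20*l - 9) + 8*l^3 + 35*l^2 + 36*l + 9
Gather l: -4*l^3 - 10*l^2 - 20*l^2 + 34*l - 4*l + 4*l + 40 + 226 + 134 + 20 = -4*l^3 - 30*l^2 + 34*l + 420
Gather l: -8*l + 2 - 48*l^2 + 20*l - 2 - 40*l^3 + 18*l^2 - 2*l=-40*l^3 - 30*l^2 + 10*l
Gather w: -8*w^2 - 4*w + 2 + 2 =-8*w^2 - 4*w + 4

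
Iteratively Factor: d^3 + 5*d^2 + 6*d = (d + 3)*(d^2 + 2*d) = d*(d + 3)*(d + 2)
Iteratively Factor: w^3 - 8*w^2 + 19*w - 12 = (w - 1)*(w^2 - 7*w + 12) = (w - 4)*(w - 1)*(w - 3)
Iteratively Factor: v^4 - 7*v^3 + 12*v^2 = (v - 4)*(v^3 - 3*v^2) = v*(v - 4)*(v^2 - 3*v) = v^2*(v - 4)*(v - 3)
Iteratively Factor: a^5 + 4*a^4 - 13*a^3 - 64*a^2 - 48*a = (a)*(a^4 + 4*a^3 - 13*a^2 - 64*a - 48) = a*(a + 1)*(a^3 + 3*a^2 - 16*a - 48) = a*(a - 4)*(a + 1)*(a^2 + 7*a + 12) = a*(a - 4)*(a + 1)*(a + 4)*(a + 3)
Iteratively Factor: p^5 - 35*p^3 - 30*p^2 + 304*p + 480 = (p - 4)*(p^4 + 4*p^3 - 19*p^2 - 106*p - 120) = (p - 4)*(p + 3)*(p^3 + p^2 - 22*p - 40) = (p - 5)*(p - 4)*(p + 3)*(p^2 + 6*p + 8) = (p - 5)*(p - 4)*(p + 3)*(p + 4)*(p + 2)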